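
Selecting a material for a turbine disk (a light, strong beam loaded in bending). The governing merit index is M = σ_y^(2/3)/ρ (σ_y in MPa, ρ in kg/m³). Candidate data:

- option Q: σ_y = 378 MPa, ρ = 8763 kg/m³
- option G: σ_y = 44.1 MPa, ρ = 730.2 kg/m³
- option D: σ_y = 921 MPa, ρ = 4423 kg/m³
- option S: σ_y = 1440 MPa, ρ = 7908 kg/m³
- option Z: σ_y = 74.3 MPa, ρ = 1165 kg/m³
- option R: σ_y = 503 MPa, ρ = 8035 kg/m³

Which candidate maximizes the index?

Per-candidate index values:
  option D: M = 21.4×10⁻³
  option G: M = 17.1×10⁻³
  option S: M = 16.1×10⁻³
  option Z: M = 15.2×10⁻³
  option R: M = 7.87×10⁻³
  option Q: M = 5.97×10⁻³
Option D has the largest M.

option D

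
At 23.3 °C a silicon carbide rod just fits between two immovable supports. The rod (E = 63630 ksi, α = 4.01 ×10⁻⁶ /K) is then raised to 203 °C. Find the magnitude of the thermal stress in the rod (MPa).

316 MPa

E = 63630 ksi = 438.7 GPa.
ΔT = 179.7 K. Constrained thermal stress σ = E·α·ΔT = 438.7×10³ MPa × 4.01×10⁻⁶ × 179.7 = 316 MPa (compressive).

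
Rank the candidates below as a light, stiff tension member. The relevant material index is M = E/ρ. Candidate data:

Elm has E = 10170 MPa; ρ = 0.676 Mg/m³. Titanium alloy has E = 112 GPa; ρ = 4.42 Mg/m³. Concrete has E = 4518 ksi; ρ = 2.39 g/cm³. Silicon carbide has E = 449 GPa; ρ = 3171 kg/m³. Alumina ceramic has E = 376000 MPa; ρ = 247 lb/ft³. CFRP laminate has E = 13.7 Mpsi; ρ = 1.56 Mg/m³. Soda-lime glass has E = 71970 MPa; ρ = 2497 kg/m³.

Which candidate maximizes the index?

silicon carbide

In SI units:
  elm: E = 10.17 GPa, ρ = 676.0 kg/m³
  titanium alloy: E = 112.0 GPa, ρ = 4420 kg/m³
  concrete: E = 31.15 GPa, ρ = 2390 kg/m³
  silicon carbide: E = 449.0 GPa, ρ = 3171 kg/m³
  alumina ceramic: E = 376.0 GPa, ρ = 3957 kg/m³
  CFRP laminate: E = 94.46 GPa, ρ = 1560 kg/m³
  soda-lime glass: E = 71.97 GPa, ρ = 2497 kg/m³
  silicon carbide: M = 142 MN·m/kg
  alumina ceramic: M = 95.0 MN·m/kg
  CFRP laminate: M = 60.6 MN·m/kg
  soda-lime glass: M = 28.8 MN·m/kg
  titanium alloy: M = 25.3 MN·m/kg
  elm: M = 15.0 MN·m/kg
  concrete: M = 13.0 MN·m/kg
Highest index: silicon carbide.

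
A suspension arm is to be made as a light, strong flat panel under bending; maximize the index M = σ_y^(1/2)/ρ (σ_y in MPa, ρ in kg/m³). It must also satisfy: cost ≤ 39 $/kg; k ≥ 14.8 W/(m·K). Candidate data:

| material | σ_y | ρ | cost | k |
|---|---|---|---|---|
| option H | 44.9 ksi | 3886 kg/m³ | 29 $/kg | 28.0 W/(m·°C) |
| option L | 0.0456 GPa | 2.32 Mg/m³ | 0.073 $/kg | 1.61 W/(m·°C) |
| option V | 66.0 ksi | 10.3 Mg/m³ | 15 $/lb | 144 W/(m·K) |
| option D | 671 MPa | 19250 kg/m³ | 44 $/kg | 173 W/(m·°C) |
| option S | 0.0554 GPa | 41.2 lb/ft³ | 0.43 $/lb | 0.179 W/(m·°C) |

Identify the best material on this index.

option H

Screen on constraints: cost ≤ 39 $/kg; k ≥ 14.8 W/(m·K). Survivors: option H, option V.
In SI units:
  option H: σ_y = 309.6 MPa, ρ = 3886 kg/m³
  option V: σ_y = 455.1 MPa, ρ = 10300 kg/m³
  option H: M = 4.53×10⁻³
  option V: M = 2.07×10⁻³
Highest index: option H.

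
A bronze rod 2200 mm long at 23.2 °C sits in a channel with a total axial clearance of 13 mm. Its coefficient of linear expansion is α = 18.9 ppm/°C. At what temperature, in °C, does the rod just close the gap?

336 °C

α·L₀·ΔT = 13.0 mm ⇒ ΔT = 13.0 / (18.9×10⁻⁶ × 2200.0) = 312.7 K.
T = 23.2 + 312.7 = 335.9 °C.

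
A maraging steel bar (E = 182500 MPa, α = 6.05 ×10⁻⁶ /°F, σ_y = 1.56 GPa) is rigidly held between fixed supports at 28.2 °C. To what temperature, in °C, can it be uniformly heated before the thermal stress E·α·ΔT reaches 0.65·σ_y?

538 °C

E = 182500 MPa = 182.5 GPa.
α = 6.05×10⁻⁶/°F × 9/5 = 10.9×10⁻⁶/K.
σ_y = 1.56 GPa = 1560 MPa.
E·α·ΔT = 1014 MPa ⇒ ΔT = 1014 / (182.5×10³ × 10.9×10⁻⁶) = 510.2 K.
T = 28.2 + 510.2 = 538.4 °C.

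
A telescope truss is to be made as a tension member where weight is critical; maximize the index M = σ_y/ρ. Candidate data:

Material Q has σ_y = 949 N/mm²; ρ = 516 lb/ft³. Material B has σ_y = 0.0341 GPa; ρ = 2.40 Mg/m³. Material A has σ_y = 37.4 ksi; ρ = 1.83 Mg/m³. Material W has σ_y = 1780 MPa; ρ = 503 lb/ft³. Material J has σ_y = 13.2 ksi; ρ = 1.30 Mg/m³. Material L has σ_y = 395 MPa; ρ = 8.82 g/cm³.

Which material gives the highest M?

Normalizing units and computing the index:
  material Q: σ_y = 949.0 MPa, ρ = 8266 kg/m³
  material B: σ_y = 34.10 MPa, ρ = 2400 kg/m³
  material A: σ_y = 257.9 MPa, ρ = 1830 kg/m³
  material W: σ_y = 1780 MPa, ρ = 8057 kg/m³
  material J: σ_y = 91.01 MPa, ρ = 1300 kg/m³
  material L: σ_y = 395.0 MPa, ρ = 8820 kg/m³
  material W: M = 221 kN·m/kg
  material A: M = 141 kN·m/kg
  material Q: M = 115 kN·m/kg
  material J: M = 70.0 kN·m/kg
  material L: M = 44.8 kN·m/kg
  material B: M = 14.2 kN·m/kg
Material W has the largest M.

material W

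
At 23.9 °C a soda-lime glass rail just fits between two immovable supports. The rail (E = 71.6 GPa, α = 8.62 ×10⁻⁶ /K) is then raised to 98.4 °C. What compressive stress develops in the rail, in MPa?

46.0 MPa

ΔT = 74.50 K. Constrained thermal stress σ = E·α·ΔT = 71.60×10³ MPa × 8.62×10⁻⁶ × 74.50 = 46.0 MPa (compressive).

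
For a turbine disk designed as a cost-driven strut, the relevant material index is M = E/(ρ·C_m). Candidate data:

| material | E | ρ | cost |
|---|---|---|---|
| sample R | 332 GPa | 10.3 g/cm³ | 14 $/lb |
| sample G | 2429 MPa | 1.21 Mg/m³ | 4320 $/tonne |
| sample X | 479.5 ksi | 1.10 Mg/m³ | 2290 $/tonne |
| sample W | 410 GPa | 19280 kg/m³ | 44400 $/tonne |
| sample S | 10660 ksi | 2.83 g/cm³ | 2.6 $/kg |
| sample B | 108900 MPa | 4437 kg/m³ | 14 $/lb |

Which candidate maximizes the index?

Normalizing units and computing the index:
  sample R: E = 332.0 GPa, ρ = 10300 kg/m³, cost = 30.86 $/kg
  sample G: E = 2.429 GPa, ρ = 1210 kg/m³, cost = 4.320 $/kg
  sample X: E = 3.306 GPa, ρ = 1100 kg/m³, cost = 2.290 $/kg
  sample W: E = 410.0 GPa, ρ = 19280 kg/m³, cost = 44.40 $/kg
  sample S: E = 73.50 GPa, ρ = 2830 kg/m³, cost = 2.600 $/kg
  sample B: E = 108.9 GPa, ρ = 4437 kg/m³, cost = 30.86 $/kg
  sample S: M = 9.99 MN·m per $
  sample X: M = 1.31 MN·m per $
  sample R: M = 1.04 MN·m per $
  sample B: M = 0.795 MN·m per $
  sample W: M = 0.479 MN·m per $
  sample G: M = 0.465 MN·m per $
Highest index: sample S.

sample S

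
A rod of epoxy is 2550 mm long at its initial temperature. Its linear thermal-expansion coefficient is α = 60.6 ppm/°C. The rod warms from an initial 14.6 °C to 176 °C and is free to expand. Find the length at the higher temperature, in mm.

ΔT = 176 − 14.6 = 161.4 K.
ΔL = α·L₀·ΔT = 60.6×10⁻⁶ × 2550 mm × 161.4 K = 24.9 mm.
L = L₀ + ΔL = 2550 + 24.9 = 2574.9 mm.

2574.9 mm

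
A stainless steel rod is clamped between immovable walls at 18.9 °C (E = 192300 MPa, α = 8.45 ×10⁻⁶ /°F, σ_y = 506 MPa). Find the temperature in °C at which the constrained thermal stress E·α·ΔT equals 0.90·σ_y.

E = 192300 MPa = 192.3 GPa.
α = 8.45×10⁻⁶/°F × 9/5 = 15.2×10⁻⁶/K.
E·α·ΔT = 455.4 MPa ⇒ ΔT = 455.4 / (192.3×10³ × 15.2×10⁻⁶) = 155.7 K.
T = 18.9 + 155.7 = 174.6 °C.

175 °C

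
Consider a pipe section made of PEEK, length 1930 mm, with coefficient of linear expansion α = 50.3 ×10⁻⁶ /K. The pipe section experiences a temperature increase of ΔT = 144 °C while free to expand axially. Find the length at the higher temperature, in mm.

ΔL = α·L₀·ΔT = 50.3×10⁻⁶ × 1930 mm × 144.0 K = 14.0 mm.
L = L₀ + ΔL = 1930 + 14.0 = 1944.0 mm.

1944.0 mm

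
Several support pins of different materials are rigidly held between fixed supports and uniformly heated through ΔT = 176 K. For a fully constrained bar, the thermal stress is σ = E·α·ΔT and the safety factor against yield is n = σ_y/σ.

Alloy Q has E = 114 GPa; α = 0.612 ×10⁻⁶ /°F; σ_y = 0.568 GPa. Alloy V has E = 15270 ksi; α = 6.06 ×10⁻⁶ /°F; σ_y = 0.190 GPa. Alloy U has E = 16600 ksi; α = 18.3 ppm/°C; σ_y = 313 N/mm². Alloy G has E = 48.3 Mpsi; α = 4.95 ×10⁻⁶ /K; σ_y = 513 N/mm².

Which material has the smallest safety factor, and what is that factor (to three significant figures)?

Per material, after unit conversion:
  alloy Q: E = 114.0, α = 1.10, σ_y = 568.0 → σ = 22.1 MPa, n = 25.7
  alloy V: E = 105.3, α = 10.9, σ_y = 190.0 → σ = 202 MPa, n = 0.940
  alloy U: E = 114.5, α = 18.3, σ_y = 313.0 → σ = 369 MPa, n = 0.849
  alloy G: E = 333.0, α = 4.95, σ_y = 513.0 → σ = 290 MPa, n = 1.77
The minimum is alloy U at n = 0.849.

alloy U, n = 0.849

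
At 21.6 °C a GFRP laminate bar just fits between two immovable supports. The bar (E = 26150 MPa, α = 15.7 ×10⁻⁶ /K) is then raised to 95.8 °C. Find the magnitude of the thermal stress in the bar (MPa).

30.5 MPa

E = 26150 MPa = 26.15 GPa.
ΔT = 74.20 K. Constrained thermal stress σ = E·α·ΔT = 26.15×10³ MPa × 15.7×10⁻⁶ × 74.20 = 30.5 MPa (compressive).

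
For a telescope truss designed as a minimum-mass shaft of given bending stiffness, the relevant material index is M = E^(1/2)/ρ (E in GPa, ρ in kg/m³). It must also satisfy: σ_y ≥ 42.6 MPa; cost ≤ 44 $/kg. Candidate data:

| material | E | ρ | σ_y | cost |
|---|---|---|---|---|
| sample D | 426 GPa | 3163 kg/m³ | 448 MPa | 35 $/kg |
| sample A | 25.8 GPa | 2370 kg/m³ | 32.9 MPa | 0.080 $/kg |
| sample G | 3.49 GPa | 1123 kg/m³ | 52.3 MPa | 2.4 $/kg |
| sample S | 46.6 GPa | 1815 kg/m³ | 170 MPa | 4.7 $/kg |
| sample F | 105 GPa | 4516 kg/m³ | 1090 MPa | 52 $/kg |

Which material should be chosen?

Screen on constraints: σ_y ≥ 42.6 MPa; cost ≤ 44 $/kg. Survivors: sample D, sample G, sample S.
Computing M directly (units already consistent):
  sample D: M = 6.53×10⁻³
  sample S: M = 3.76×10⁻³
  sample G: M = 1.66×10⁻³
Highest index: sample D.

sample D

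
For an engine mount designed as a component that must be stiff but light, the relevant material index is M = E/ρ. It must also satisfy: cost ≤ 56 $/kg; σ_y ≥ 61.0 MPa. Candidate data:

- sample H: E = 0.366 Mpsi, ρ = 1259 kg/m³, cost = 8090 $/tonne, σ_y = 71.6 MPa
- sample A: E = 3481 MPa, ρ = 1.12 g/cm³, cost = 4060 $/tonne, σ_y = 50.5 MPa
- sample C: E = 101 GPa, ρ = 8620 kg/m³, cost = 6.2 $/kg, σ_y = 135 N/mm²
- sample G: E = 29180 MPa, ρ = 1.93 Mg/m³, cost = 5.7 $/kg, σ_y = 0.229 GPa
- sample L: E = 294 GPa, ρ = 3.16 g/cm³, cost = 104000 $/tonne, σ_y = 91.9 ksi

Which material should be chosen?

sample G

Screen on constraints: cost ≤ 56 $/kg; σ_y ≥ 61.0 MPa. Survivors: sample H, sample C, sample G.
Putting every candidate on a common basis:
  sample H: E = 2.523 GPa, ρ = 1259 kg/m³
  sample C: E = 101.0 GPa, ρ = 8620 kg/m³
  sample G: E = 29.18 GPa, ρ = 1930 kg/m³
  sample G: M = 15.1 MN·m/kg
  sample C: M = 11.7 MN·m/kg
  sample H: M = 2.00 MN·m/kg
Highest index: sample G.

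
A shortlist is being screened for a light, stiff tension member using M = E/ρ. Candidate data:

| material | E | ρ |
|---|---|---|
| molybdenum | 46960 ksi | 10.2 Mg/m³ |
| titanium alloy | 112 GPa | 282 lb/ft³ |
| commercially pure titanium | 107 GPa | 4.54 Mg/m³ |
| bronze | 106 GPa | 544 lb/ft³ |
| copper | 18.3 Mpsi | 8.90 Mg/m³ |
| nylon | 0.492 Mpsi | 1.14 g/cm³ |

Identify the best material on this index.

Putting every candidate on a common basis:
  molybdenum: E = 323.8 GPa, ρ = 10200 kg/m³
  titanium alloy: E = 112.0 GPa, ρ = 4517 kg/m³
  commercially pure titanium: E = 107.0 GPa, ρ = 4540 kg/m³
  bronze: E = 106.0 GPa, ρ = 8714 kg/m³
  copper: E = 126.2 GPa, ρ = 8900 kg/m³
  nylon: E = 3.392 GPa, ρ = 1140 kg/m³
  molybdenum: M = 31.7 MN·m/kg
  titanium alloy: M = 24.8 MN·m/kg
  commercially pure titanium: M = 23.6 MN·m/kg
  copper: M = 14.2 MN·m/kg
  bronze: M = 12.2 MN·m/kg
  nylon: M = 2.98 MN·m/kg
Molybdenum ranks first.

molybdenum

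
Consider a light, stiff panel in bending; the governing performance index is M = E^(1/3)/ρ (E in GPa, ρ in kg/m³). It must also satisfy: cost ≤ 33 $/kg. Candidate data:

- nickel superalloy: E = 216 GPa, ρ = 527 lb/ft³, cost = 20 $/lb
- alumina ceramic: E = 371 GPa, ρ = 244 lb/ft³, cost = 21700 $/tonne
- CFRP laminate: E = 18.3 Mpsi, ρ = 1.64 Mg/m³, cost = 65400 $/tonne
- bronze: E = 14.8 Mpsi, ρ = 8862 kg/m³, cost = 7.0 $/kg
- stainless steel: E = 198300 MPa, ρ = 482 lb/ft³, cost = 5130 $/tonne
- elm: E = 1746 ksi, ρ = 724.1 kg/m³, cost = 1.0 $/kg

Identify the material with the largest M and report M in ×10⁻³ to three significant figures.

elm, M = 3.17×10⁻³

Screen on constraints: cost ≤ 33 $/kg. Survivors: alumina ceramic, bronze, stainless steel, elm.
Normalizing units and computing the index:
  alumina ceramic: E = 371.0 GPa, ρ = 3909 kg/m³
  bronze: E = 102.0 GPa, ρ = 8862 kg/m³
  stainless steel: E = 198.3 GPa, ρ = 7721 kg/m³
  elm: E = 12.04 GPa, ρ = 724.1 kg/m³
  elm: M = 3.17×10⁻³
  alumina ceramic: M = 1.84×10⁻³
  stainless steel: M = 0.755×10⁻³
  bronze: M = 0.527×10⁻³
Elm has the largest M.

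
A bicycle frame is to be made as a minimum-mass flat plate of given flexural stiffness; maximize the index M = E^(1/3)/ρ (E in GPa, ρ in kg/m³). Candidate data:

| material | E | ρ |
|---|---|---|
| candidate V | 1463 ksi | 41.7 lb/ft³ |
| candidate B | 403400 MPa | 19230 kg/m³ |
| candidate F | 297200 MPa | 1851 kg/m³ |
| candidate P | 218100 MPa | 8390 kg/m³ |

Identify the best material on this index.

candidate F

Putting every candidate on a common basis:
  candidate V: E = 10.09 GPa, ρ = 668.0 kg/m³
  candidate B: E = 403.4 GPa, ρ = 19230 kg/m³
  candidate F: E = 297.2 GPa, ρ = 1851 kg/m³
  candidate P: E = 218.1 GPa, ρ = 8390 kg/m³
  candidate F: M = 3.61×10⁻³
  candidate V: M = 3.23×10⁻³
  candidate P: M = 0.717×10⁻³
  candidate B: M = 0.384×10⁻³
Candidate F has the largest M.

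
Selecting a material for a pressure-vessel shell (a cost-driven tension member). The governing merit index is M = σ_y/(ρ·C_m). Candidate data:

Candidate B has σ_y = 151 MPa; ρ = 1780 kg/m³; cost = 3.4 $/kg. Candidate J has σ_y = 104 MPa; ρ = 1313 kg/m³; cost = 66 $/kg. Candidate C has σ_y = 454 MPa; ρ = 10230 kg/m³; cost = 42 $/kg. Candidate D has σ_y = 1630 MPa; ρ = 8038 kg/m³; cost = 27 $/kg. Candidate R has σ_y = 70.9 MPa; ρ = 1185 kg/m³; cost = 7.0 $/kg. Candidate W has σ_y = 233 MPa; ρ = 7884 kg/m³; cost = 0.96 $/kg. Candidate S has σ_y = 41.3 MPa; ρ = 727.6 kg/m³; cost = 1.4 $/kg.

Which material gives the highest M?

candidate S

Per-candidate index values:
  candidate S: M = 40.5 kN·m per $
  candidate W: M = 30.8 kN·m per $
  candidate B: M = 25.0 kN·m per $
  candidate R: M = 8.55 kN·m per $
  candidate D: M = 7.51 kN·m per $
  candidate J: M = 1.20 kN·m per $
  candidate C: M = 1.06 kN·m per $
Highest index: candidate S.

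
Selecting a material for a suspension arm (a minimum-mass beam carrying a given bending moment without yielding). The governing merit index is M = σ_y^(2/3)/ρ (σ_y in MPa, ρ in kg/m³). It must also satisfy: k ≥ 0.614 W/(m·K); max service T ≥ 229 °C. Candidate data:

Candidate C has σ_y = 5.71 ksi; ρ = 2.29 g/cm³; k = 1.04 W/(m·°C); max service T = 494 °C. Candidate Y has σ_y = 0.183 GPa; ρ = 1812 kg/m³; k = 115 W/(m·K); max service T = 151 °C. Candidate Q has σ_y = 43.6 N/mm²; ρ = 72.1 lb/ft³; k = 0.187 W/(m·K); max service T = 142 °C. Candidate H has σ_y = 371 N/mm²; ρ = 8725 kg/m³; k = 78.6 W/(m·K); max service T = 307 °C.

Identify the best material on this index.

candidate H

Screen on constraints: k ≥ 0.614 W/(m·K); max service T ≥ 229 °C. Survivors: candidate C, candidate H.
After converting to SI:
  candidate C: σ_y = 39.37 MPa, ρ = 2290 kg/m³
  candidate H: σ_y = 371.0 MPa, ρ = 8725 kg/m³
  candidate H: M = 5.92×10⁻³
  candidate C: M = 5.05×10⁻³
Highest index: candidate H.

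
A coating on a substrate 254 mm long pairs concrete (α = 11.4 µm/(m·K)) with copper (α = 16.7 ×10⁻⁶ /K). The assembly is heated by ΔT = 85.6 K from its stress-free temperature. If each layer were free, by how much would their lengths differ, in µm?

Δα = |11.4 − 16.7|×10⁻⁶/K = 5.30×10⁻⁶/K.
ΔL_mismatch = Δα·L·ΔT = 5.30×10⁻⁶ × 254.0 mm × 85.6 K = 115 µm.

115 µm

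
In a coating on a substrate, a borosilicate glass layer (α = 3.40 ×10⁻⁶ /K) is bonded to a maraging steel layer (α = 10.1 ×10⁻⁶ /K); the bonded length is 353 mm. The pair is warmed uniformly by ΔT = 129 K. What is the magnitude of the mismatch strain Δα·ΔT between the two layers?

Δα = |3.40 − 10.1|×10⁻⁶/K = 6.70×10⁻⁶/K.
Mismatch strain = Δα·ΔT = 6.70×10⁻⁶ × 129.0 = 8.64×10⁻⁴.

8.64×10⁻⁴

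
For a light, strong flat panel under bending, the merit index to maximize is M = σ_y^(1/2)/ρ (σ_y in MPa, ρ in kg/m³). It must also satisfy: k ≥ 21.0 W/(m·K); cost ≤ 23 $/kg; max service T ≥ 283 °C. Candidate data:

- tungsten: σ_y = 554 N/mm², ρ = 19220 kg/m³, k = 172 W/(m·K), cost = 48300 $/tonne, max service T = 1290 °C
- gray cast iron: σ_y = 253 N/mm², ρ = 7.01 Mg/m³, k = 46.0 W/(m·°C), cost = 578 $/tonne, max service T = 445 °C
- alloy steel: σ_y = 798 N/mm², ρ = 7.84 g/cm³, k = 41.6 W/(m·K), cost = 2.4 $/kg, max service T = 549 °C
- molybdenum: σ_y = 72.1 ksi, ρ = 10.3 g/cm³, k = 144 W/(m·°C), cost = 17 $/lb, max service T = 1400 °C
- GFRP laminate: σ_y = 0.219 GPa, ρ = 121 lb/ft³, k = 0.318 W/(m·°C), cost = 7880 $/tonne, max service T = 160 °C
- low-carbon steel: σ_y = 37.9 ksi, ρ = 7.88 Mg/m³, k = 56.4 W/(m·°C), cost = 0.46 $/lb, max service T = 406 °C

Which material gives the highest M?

Screen on constraints: k ≥ 21.0 W/(m·K); cost ≤ 23 $/kg; max service T ≥ 283 °C. Survivors: gray cast iron, alloy steel, low-carbon steel.
Convert each candidate to consistent units, then evaluate M:
  gray cast iron: σ_y = 253.0 MPa, ρ = 7010 kg/m³
  alloy steel: σ_y = 798.0 MPa, ρ = 7840 kg/m³
  low-carbon steel: σ_y = 261.3 MPa, ρ = 7880 kg/m³
  alloy steel: M = 3.60×10⁻³
  gray cast iron: M = 2.27×10⁻³
  low-carbon steel: M = 2.05×10⁻³
Highest index: alloy steel.

alloy steel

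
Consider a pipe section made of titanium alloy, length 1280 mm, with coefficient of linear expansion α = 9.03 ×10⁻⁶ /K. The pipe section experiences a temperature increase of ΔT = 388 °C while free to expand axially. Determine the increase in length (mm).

4.48 mm

ΔL = α·L₀·ΔT = 9.03×10⁻⁶ × 1280 mm × 388.0 K = 4.48 mm.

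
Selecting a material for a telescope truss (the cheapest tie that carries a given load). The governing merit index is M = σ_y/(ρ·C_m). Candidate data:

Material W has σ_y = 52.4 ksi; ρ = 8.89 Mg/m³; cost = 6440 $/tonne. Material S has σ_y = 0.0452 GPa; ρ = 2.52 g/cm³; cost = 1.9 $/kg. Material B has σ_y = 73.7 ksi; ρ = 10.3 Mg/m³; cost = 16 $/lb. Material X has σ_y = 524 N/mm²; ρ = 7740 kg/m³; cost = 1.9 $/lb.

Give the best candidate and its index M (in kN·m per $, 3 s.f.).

Normalizing units and computing the index:
  material W: σ_y = 361.3 MPa, ρ = 8890 kg/m³, cost = 6.440 $/kg
  material S: σ_y = 45.20 MPa, ρ = 2520 kg/m³, cost = 1.900 $/kg
  material B: σ_y = 508.1 MPa, ρ = 10300 kg/m³, cost = 35.27 $/kg
  material X: σ_y = 524.0 MPa, ρ = 7740 kg/m³, cost = 4.189 $/kg
  material X: M = 16.2 kN·m per $
  material S: M = 9.44 kN·m per $
  material W: M = 6.31 kN·m per $
  material B: M = 1.40 kN·m per $
Highest index: material X.

material X, M = 16.2 kN·m per $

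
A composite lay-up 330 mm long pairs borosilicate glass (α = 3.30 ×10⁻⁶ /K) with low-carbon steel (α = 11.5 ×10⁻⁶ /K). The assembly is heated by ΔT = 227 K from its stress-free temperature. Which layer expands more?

α(borosilicate glass) = 3.30×10⁻⁶/K vs α(low-carbon steel) = 11.5×10⁻⁶/K.
Higher α expands more for the same ΔT: low-carbon steel.

low-carbon steel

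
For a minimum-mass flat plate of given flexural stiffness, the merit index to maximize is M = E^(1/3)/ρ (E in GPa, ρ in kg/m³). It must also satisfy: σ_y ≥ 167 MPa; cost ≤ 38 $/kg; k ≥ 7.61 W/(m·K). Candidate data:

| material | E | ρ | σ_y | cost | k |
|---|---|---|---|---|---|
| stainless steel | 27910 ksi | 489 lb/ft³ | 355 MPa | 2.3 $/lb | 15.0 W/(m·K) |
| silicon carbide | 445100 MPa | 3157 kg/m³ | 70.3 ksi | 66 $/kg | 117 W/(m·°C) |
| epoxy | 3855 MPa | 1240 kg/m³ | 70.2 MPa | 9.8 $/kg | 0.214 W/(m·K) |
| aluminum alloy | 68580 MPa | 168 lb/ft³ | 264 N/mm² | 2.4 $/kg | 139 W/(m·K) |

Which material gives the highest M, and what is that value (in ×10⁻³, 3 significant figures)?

aluminum alloy, M = 1.52×10⁻³

Screen on constraints: σ_y ≥ 167 MPa; cost ≤ 38 $/kg; k ≥ 7.61 W/(m·K). Survivors: stainless steel, aluminum alloy.
In SI units:
  stainless steel: E = 192.4 GPa, ρ = 7833 kg/m³
  aluminum alloy: E = 68.58 GPa, ρ = 2691 kg/m³
  aluminum alloy: M = 1.52×10⁻³
  stainless steel: M = 0.737×10⁻³
Aluminum alloy has the largest M.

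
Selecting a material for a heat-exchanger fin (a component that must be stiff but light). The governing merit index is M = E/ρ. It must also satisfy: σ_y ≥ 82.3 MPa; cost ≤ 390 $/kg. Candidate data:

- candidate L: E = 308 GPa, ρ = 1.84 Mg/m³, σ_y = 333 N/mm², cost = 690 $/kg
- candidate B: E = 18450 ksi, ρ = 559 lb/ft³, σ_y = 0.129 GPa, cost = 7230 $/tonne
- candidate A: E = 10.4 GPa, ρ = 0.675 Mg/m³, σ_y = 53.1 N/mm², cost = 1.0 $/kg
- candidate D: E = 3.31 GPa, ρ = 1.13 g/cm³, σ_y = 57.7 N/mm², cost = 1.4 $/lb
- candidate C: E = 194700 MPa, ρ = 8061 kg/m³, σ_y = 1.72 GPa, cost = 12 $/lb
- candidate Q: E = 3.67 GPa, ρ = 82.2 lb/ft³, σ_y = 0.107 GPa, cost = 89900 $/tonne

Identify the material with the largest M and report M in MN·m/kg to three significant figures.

Screen on constraints: σ_y ≥ 82.3 MPa; cost ≤ 390 $/kg. Survivors: candidate B, candidate C, candidate Q.
Convert each candidate to consistent units, then evaluate M:
  candidate B: E = 127.2 GPa, ρ = 8954 kg/m³
  candidate C: E = 194.7 GPa, ρ = 8061 kg/m³
  candidate Q: E = 3.670 GPa, ρ = 1317 kg/m³
  candidate C: M = 24.2 MN·m/kg
  candidate B: M = 14.2 MN·m/kg
  candidate Q: M = 2.79 MN·m/kg
Highest index: candidate C.

candidate C, M = 24.2 MN·m/kg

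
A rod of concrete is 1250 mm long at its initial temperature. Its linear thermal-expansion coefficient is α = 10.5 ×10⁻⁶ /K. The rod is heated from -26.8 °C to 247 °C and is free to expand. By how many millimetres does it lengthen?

ΔT = 247 − (-26.8) = 273.8 K.
ΔL = α·L₀·ΔT = 10.5×10⁻⁶ × 1250 mm × 273.8 K = 3.59 mm.

3.59 mm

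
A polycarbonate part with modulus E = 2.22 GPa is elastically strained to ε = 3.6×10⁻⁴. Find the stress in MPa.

σ = E·ε = 2220 MPa × 3.6×10⁻⁴ = 0.799 MPa.

0.799 MPa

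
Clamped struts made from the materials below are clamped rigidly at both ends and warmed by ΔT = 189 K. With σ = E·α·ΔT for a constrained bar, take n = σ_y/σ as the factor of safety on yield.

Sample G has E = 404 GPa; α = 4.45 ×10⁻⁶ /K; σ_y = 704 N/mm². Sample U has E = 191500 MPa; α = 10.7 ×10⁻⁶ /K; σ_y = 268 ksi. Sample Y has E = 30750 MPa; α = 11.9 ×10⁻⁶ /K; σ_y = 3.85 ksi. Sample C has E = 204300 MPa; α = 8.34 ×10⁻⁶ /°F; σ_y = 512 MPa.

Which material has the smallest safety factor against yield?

With everything in SI (GPa, ×10⁻⁶/K, MPa):
  sample G: E = 404.0, α = 4.45, σ_y = 704.0 → σ = 340 MPa, n = 2.07
  sample U: E = 191.5, α = 10.7, σ_y = 1848 → σ = 387 MPa, n = 4.77
  sample Y: E = 30.75, α = 11.9, σ_y = 26.54 → σ = 69.2 MPa, n = 0.384
  sample C: E = 204.3, α = 15.0, σ_y = 512.0 → σ = 580 MPa, n = 0.883
The minimum is sample Y at n = 0.384.

sample Y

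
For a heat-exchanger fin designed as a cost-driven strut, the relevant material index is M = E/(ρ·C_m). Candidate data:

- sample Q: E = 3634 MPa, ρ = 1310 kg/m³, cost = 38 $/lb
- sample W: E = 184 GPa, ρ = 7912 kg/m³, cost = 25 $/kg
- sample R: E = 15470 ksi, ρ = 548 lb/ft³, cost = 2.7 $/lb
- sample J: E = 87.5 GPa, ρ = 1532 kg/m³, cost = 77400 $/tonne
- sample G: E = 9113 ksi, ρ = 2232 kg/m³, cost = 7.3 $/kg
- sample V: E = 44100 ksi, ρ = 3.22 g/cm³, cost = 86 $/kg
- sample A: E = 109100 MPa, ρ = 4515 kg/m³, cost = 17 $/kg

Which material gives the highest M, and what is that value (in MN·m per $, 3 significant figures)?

sample G, M = 3.86 MN·m per $

In SI units:
  sample Q: E = 3.634 GPa, ρ = 1310 kg/m³, cost = 83.77 $/kg
  sample W: E = 184.0 GPa, ρ = 7912 kg/m³, cost = 25.00 $/kg
  sample R: E = 106.7 GPa, ρ = 8778 kg/m³, cost = 5.952 $/kg
  sample J: E = 87.50 GPa, ρ = 1532 kg/m³, cost = 77.40 $/kg
  sample G: E = 62.83 GPa, ρ = 2232 kg/m³, cost = 7.300 $/kg
  sample V: E = 304.1 GPa, ρ = 3220 kg/m³, cost = 86.00 $/kg
  sample A: E = 109.1 GPa, ρ = 4515 kg/m³, cost = 17.00 $/kg
  sample G: M = 3.86 MN·m per $
  sample R: M = 2.04 MN·m per $
  sample A: M = 1.42 MN·m per $
  sample V: M = 1.10 MN·m per $
  sample W: M = 0.930 MN·m per $
  sample J: M = 0.738 MN·m per $
  sample Q: M = 0.0331 MN·m per $
Sample G has the largest M.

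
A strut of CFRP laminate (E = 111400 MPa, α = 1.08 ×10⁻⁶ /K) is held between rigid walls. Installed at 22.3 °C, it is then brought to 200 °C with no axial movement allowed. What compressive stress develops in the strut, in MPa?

21.4 MPa

E = 111400 MPa = 111.4 GPa.
ΔT = 177.7 K. Constrained thermal stress σ = E·α·ΔT = 111.4×10³ MPa × 1.08×10⁻⁶ × 177.7 = 21.4 MPa (compressive).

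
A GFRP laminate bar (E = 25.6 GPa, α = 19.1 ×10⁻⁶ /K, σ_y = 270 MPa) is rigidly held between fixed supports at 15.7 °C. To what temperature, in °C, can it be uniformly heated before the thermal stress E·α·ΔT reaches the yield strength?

E·α·ΔT = 270.0 MPa ⇒ ΔT = 270.0 / (25.60×10³ × 19.1×10⁻⁶) = 552.2 K.
T = 15.7 + 552.2 = 567.9 °C.

568 °C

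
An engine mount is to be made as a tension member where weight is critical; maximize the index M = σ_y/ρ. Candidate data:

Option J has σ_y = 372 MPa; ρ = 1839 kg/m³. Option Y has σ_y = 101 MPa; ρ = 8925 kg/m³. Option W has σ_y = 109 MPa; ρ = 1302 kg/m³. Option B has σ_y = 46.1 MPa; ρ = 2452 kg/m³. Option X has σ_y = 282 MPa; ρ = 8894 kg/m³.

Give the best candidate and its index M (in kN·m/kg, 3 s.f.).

Per-candidate index values:
  option J: M = 202 kN·m/kg
  option W: M = 83.7 kN·m/kg
  option X: M = 31.7 kN·m/kg
  option B: M = 18.8 kN·m/kg
  option Y: M = 11.3 kN·m/kg
Option J ranks first.

option J, M = 202 kN·m/kg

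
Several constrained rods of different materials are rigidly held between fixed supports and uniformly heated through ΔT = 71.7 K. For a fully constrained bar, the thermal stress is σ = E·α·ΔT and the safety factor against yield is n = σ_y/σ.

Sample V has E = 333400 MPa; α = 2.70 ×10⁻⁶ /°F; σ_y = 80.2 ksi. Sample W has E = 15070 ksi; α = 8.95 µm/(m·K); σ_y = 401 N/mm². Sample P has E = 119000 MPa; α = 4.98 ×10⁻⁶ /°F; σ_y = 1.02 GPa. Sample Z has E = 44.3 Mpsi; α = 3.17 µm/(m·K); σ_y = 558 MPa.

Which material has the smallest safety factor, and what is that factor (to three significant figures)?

sample V, n = 4.76

Converting E to GPa, α to ×10⁻⁶/K, σ_y to MPa, then σ and n for each:
  sample V: E = 333.4, α = 4.86, σ_y = 553.0 → σ = 116 MPa, n = 4.76
  sample W: E = 103.9, α = 8.95, σ_y = 401.0 → σ = 66.7 MPa, n = 6.01
  sample P: E = 119.0, α = 8.96, σ_y = 1020 → σ = 76.5 MPa, n = 13.3
  sample Z: E = 305.4, α = 3.17, σ_y = 558.0 → σ = 69.4 MPa, n = 8.04
Smallest n: sample V with n = 4.76.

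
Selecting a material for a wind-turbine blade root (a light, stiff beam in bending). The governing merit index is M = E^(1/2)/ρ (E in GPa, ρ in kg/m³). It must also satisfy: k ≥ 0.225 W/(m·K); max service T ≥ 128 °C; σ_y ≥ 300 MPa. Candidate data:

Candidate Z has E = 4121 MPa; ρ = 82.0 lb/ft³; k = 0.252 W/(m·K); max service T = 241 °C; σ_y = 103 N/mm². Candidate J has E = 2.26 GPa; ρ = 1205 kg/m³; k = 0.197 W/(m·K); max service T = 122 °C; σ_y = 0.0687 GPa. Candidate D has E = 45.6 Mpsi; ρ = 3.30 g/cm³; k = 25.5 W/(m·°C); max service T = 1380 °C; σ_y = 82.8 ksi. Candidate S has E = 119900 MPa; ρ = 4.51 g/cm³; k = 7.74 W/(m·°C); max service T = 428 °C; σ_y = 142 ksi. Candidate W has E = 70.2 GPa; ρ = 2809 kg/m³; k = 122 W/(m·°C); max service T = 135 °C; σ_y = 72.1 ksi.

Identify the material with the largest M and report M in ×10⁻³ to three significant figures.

candidate D, M = 5.37×10⁻³

Screen on constraints: k ≥ 0.225 W/(m·K); max service T ≥ 128 °C; σ_y ≥ 300 MPa. Survivors: candidate D, candidate S, candidate W.
Convert each candidate to consistent units, then evaluate M:
  candidate D: E = 314.4 GPa, ρ = 3300 kg/m³
  candidate S: E = 119.9 GPa, ρ = 4510 kg/m³
  candidate W: E = 70.20 GPa, ρ = 2809 kg/m³
  candidate D: M = 5.37×10⁻³
  candidate W: M = 2.98×10⁻³
  candidate S: M = 2.43×10⁻³
Highest index: candidate D.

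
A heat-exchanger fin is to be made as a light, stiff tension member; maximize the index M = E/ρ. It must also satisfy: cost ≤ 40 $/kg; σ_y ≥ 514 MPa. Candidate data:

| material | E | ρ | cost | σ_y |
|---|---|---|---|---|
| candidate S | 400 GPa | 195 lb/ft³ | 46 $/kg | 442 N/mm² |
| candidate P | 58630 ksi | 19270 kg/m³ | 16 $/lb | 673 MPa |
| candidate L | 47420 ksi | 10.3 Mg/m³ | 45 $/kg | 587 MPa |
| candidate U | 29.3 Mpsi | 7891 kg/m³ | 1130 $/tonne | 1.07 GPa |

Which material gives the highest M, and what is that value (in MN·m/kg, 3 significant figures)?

Screen on constraints: cost ≤ 40 $/kg; σ_y ≥ 514 MPa. Survivors: candidate P, candidate U.
Normalizing units and computing the index:
  candidate P: E = 404.2 GPa, ρ = 19270 kg/m³
  candidate U: E = 202.0 GPa, ρ = 7891 kg/m³
  candidate U: M = 25.6 MN·m/kg
  candidate P: M = 21.0 MN·m/kg
Candidate U has the largest M.

candidate U, M = 25.6 MN·m/kg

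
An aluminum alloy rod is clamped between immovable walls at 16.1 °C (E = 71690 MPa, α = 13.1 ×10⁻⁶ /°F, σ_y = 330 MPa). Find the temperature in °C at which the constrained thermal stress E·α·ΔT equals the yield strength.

211 °C

E = 71690 MPa = 71.69 GPa.
α = 13.1×10⁻⁶/°F × 9/5 = 23.6×10⁻⁶/K.
E·α·ΔT = 330.0 MPa ⇒ ΔT = 330.0 / (71.69×10³ × 23.6×10⁻⁶) = 195.2 K.
T = 16.1 + 195.2 = 211.3 °C.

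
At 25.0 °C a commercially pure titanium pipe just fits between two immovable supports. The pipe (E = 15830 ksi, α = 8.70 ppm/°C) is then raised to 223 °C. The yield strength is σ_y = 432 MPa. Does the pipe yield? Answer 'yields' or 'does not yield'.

E = 15830 ksi = 109.1 GPa.
ΔT = 198.0 K. Constrained thermal stress σ = E·α·ΔT = 109.1×10³ MPa × 8.70×10⁻⁶ × 198.0 = 188 MPa (compressive).
Compare to σ_y = 432 MPa: σ < σ_y, so it does not yield.

does not yield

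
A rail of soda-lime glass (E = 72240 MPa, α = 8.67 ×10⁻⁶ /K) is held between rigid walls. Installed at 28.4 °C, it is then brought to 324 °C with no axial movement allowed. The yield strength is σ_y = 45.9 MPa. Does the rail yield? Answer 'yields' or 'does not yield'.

E = 72240 MPa = 72.24 GPa.
ΔT = 295.6 K. Constrained thermal stress σ = E·α·ΔT = 72.24×10³ MPa × 8.67×10⁻⁶ × 295.6 = 185 MPa (compressive).
Compare to σ_y = 45.9 MPa: σ ≥ σ_y, so it yields.

yields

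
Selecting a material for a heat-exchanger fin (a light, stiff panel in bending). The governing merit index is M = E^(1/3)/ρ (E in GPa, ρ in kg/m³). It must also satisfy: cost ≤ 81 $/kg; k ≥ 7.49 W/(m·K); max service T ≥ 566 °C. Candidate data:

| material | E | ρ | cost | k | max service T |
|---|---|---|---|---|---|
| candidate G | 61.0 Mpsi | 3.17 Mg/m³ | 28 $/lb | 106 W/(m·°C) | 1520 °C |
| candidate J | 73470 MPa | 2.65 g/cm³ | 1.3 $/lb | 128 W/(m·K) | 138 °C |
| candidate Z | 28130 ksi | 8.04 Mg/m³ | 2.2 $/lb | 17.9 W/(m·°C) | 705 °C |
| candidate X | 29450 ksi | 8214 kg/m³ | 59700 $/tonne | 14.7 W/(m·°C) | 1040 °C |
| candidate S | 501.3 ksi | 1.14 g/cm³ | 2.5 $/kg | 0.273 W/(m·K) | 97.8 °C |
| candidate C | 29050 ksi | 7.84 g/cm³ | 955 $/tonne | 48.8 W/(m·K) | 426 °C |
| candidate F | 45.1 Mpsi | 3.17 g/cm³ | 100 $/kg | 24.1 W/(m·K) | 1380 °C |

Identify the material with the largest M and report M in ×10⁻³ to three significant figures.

candidate G, M = 2.36×10⁻³

Screen on constraints: cost ≤ 81 $/kg; k ≥ 7.49 W/(m·K); max service T ≥ 566 °C. Survivors: candidate G, candidate Z, candidate X.
In SI units:
  candidate G: E = 420.6 GPa, ρ = 3170 kg/m³
  candidate Z: E = 193.9 GPa, ρ = 8040 kg/m³
  candidate X: E = 203.1 GPa, ρ = 8214 kg/m³
  candidate G: M = 2.36×10⁻³
  candidate Z: M = 0.720×10⁻³
  candidate X: M = 0.716×10⁻³
Candidate G ranks first.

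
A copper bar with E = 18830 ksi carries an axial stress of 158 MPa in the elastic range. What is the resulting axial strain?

1.22×10⁻³

E = 18830 ksi = 129.8 GPa = 129800 MPa.
ε = σ/E = 158 / 129800 = 1.22×10⁻³.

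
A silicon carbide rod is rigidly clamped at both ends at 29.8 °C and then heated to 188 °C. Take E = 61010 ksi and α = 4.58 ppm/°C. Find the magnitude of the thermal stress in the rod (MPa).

E = 61010 ksi = 420.6 GPa.
ΔT = 158.2 K. Constrained thermal stress σ = E·α·ΔT = 420.6×10³ MPa × 4.58×10⁻⁶ × 158.2 = 305 MPa (compressive).

305 MPa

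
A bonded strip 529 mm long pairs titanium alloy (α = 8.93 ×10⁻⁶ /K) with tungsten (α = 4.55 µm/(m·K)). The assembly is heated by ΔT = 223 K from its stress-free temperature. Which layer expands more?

α(titanium alloy) = 8.93×10⁻⁶/K vs α(tungsten) = 4.55×10⁻⁶/K.
Higher α expands more for the same ΔT: titanium alloy.

titanium alloy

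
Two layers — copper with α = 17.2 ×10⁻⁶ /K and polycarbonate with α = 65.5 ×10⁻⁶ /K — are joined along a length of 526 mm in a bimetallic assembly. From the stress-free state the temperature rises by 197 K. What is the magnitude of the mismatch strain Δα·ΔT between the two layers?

Δα = |17.2 − 65.5|×10⁻⁶/K = 48.3×10⁻⁶/K.
Mismatch strain = Δα·ΔT = 48.3×10⁻⁶ × 197.0 = 9.52×10⁻³.

9.52×10⁻³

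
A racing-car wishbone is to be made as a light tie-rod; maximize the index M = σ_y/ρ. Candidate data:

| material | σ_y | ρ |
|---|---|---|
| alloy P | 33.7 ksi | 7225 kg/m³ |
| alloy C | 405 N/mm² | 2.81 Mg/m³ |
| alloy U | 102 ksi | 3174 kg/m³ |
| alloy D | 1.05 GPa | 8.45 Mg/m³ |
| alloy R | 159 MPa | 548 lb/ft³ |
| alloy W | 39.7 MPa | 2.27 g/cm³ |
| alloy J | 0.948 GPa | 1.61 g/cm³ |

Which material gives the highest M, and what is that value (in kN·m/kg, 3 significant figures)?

alloy J, M = 589 kN·m/kg

Convert each candidate to consistent units, then evaluate M:
  alloy P: σ_y = 232.4 MPa, ρ = 7225 kg/m³
  alloy C: σ_y = 405.0 MPa, ρ = 2810 kg/m³
  alloy U: σ_y = 703.3 MPa, ρ = 3174 kg/m³
  alloy D: σ_y = 1050 MPa, ρ = 8450 kg/m³
  alloy R: σ_y = 159.0 MPa, ρ = 8778 kg/m³
  alloy W: σ_y = 39.70 MPa, ρ = 2270 kg/m³
  alloy J: σ_y = 948.0 MPa, ρ = 1610 kg/m³
  alloy J: M = 589 kN·m/kg
  alloy U: M = 222 kN·m/kg
  alloy C: M = 144 kN·m/kg
  alloy D: M = 124 kN·m/kg
  alloy P: M = 32.2 kN·m/kg
  alloy R: M = 18.1 kN·m/kg
  alloy W: M = 17.5 kN·m/kg
Alloy J ranks first.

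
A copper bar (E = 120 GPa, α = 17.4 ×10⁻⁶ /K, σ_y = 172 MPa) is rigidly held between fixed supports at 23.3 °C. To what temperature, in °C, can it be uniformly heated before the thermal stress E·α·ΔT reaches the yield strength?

E·α·ΔT = 172.0 MPa ⇒ ΔT = 172.0 / (120.0×10³ × 17.4×10⁻⁶) = 82.38 K.
T = 23.3 + 82.38 = 105.7 °C.

106 °C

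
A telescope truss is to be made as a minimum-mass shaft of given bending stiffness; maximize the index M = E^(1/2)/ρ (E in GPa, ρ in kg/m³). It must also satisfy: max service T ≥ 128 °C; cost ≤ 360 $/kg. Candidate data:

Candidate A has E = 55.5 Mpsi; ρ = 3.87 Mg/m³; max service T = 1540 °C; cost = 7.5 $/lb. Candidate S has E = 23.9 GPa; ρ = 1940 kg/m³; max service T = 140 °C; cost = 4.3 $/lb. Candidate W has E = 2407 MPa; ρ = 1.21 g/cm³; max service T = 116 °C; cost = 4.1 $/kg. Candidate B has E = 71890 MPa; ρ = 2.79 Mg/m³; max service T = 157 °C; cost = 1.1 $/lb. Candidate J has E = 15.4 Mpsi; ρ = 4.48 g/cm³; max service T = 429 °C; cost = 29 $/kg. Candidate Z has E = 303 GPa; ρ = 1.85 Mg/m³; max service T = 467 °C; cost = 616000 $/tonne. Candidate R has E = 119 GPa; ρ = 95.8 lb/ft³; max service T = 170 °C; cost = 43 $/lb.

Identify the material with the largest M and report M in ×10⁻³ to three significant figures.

Screen on constraints: max service T ≥ 128 °C; cost ≤ 360 $/kg. Survivors: candidate A, candidate S, candidate B, candidate J, candidate R.
Convert each candidate to consistent units, then evaluate M:
  candidate A: E = 382.7 GPa, ρ = 3870 kg/m³
  candidate S: E = 23.90 GPa, ρ = 1940 kg/m³
  candidate B: E = 71.89 GPa, ρ = 2790 kg/m³
  candidate J: E = 106.2 GPa, ρ = 4480 kg/m³
  candidate R: E = 119.0 GPa, ρ = 1535 kg/m³
  candidate R: M = 7.11×10⁻³
  candidate A: M = 5.05×10⁻³
  candidate B: M = 3.04×10⁻³
  candidate S: M = 2.52×10⁻³
  candidate J: M = 2.30×10⁻³
Candidate R ranks first.

candidate R, M = 7.11×10⁻³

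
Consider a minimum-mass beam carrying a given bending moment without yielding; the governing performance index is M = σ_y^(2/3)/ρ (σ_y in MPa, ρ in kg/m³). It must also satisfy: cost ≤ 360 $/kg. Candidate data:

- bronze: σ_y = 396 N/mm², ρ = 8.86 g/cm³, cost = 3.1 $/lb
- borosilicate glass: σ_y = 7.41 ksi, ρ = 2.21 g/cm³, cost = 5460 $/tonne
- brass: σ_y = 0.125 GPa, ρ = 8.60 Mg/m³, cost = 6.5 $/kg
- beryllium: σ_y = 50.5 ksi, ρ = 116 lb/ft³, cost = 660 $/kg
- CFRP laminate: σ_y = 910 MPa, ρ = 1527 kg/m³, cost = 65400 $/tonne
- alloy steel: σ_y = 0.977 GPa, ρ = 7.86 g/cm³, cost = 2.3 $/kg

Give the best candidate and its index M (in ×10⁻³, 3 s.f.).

Screen on constraints: cost ≤ 360 $/kg. Survivors: bronze, borosilicate glass, brass, CFRP laminate, alloy steel.
After converting to SI:
  bronze: σ_y = 396.0 MPa, ρ = 8860 kg/m³
  borosilicate glass: σ_y = 51.09 MPa, ρ = 2210 kg/m³
  brass: σ_y = 125.0 MPa, ρ = 8600 kg/m³
  CFRP laminate: σ_y = 910.0 MPa, ρ = 1527 kg/m³
  alloy steel: σ_y = 977.0 MPa, ρ = 7860 kg/m³
  CFRP laminate: M = 61.5×10⁻³
  alloy steel: M = 12.5×10⁻³
  borosilicate glass: M = 6.23×10⁻³
  bronze: M = 6.09×10⁻³
  brass: M = 2.91×10⁻³
The maximum is for CFRP laminate.

CFRP laminate, M = 61.5×10⁻³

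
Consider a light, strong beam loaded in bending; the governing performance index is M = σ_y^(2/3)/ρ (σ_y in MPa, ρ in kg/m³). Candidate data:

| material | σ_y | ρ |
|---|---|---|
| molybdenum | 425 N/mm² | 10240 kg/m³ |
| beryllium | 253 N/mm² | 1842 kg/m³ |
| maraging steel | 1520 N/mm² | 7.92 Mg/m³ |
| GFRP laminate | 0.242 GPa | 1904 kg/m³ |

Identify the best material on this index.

beryllium

Normalizing units and computing the index:
  molybdenum: σ_y = 425.0 MPa, ρ = 10240 kg/m³
  beryllium: σ_y = 253.0 MPa, ρ = 1842 kg/m³
  maraging steel: σ_y = 1520 MPa, ρ = 7920 kg/m³
  GFRP laminate: σ_y = 242.0 MPa, ρ = 1904 kg/m³
  beryllium: M = 21.7×10⁻³
  GFRP laminate: M = 20.4×10⁻³
  maraging steel: M = 16.7×10⁻³
  molybdenum: M = 5.52×10⁻³
Beryllium ranks first.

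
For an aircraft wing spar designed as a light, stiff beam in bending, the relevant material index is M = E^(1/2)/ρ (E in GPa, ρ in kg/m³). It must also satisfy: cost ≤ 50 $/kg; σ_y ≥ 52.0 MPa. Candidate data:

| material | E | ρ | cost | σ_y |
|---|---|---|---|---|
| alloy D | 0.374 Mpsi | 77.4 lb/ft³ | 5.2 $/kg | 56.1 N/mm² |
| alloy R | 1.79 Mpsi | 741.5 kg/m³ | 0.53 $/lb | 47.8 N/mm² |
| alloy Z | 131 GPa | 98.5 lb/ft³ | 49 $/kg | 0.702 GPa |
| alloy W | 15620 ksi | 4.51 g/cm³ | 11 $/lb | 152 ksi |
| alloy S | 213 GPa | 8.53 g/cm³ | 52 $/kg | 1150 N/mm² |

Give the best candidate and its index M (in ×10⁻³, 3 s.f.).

Screen on constraints: cost ≤ 50 $/kg; σ_y ≥ 52.0 MPa. Survivors: alloy D, alloy Z, alloy W.
In SI units:
  alloy D: E = 2.579 GPa, ρ = 1240 kg/m³
  alloy Z: E = 131.0 GPa, ρ = 1578 kg/m³
  alloy W: E = 107.7 GPa, ρ = 4510 kg/m³
  alloy Z: M = 7.25×10⁻³
  alloy W: M = 2.30×10⁻³
  alloy D: M = 1.30×10⁻³
Alloy Z has the largest M.

alloy Z, M = 7.25×10⁻³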